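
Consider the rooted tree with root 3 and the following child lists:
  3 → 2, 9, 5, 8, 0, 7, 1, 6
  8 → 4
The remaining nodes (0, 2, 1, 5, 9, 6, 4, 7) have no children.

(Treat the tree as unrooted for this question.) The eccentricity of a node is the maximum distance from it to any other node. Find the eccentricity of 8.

2

The node farthest from 8 is 6 (2, 5, 7, 9, 1, 0 also at distance 2), via 8 – 3 – 6 — 2 edges.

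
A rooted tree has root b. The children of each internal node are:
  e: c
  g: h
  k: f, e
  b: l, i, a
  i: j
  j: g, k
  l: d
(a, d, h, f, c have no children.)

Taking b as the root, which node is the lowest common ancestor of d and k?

b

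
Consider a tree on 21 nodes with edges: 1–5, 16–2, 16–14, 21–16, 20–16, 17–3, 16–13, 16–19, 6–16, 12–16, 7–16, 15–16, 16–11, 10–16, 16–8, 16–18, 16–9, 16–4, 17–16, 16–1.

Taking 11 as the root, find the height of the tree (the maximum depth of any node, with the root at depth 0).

The longest root-to-leaf path is 11 → 16 → 17 → 3 (3 edges).

3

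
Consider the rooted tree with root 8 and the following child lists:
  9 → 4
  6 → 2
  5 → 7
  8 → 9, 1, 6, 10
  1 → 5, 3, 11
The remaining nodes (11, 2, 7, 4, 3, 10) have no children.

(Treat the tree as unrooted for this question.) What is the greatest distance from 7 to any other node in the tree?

A farthest node from 7 is 4 (2 also at distance 5).
The path 7-5-1-8-9-4 has 5 edges.

5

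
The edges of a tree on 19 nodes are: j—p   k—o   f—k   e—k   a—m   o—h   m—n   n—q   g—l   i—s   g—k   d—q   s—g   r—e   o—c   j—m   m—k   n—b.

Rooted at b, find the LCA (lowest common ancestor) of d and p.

n

Ancestors of d (toward the root): d, q, n, b.
Ancestors of p: p, j, m, n, b.
The deepest node appearing in both lists is n.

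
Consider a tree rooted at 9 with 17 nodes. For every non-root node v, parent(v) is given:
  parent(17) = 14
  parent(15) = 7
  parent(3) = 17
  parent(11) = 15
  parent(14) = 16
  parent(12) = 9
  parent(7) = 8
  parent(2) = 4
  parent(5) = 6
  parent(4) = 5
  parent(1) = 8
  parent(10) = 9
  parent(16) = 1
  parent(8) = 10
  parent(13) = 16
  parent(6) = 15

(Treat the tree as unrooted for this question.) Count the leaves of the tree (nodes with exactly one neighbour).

5

Exactly 5 nodes have a single neighbour: 2, 3, 11, 12, 13.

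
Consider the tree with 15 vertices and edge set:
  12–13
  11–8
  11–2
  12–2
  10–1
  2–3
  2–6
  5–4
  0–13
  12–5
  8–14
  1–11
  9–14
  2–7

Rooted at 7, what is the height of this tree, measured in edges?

5

A deepest node is 9, reached by 7-2-11-8-14-9.
That path has 5 edges, so the height is 5.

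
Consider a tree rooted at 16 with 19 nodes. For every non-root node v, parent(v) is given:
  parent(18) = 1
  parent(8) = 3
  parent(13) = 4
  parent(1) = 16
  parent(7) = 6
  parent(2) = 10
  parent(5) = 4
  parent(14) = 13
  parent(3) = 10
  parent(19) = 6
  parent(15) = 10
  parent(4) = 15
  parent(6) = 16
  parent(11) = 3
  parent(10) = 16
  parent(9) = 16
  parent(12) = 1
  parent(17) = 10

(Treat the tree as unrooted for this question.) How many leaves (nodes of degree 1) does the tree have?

11

The leaves are 2, 5, 7, 8, 9, 11, 12, 14, 17, 18, 19.
That is 11 leaves.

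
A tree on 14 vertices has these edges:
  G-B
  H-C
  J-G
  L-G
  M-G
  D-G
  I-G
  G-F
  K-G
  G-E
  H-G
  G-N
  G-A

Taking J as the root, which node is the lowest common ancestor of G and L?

G

Path G→root: G J; path L→root: L G J.
First common node: G.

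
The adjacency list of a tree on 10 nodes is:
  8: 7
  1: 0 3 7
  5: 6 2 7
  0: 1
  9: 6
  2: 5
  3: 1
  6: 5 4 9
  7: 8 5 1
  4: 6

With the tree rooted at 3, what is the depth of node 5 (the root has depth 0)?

3

Climbing from 5 to the root: 5 – 7 – 1 – 3. That's 3 steps.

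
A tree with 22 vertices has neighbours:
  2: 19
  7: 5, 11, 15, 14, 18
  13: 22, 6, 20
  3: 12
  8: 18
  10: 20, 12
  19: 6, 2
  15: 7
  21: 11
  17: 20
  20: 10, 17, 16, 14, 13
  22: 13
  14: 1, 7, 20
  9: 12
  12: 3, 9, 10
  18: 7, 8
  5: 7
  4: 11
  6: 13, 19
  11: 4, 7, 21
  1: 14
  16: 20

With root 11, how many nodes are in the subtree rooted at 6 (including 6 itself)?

3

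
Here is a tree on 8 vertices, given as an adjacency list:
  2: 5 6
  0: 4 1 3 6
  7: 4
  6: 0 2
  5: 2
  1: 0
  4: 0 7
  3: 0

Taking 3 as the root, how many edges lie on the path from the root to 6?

3 – 0 – 6 — 2 edges.

2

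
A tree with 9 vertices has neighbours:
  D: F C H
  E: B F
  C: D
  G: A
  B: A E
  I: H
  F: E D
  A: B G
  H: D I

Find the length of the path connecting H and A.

5

H–D–F–E–B–A: 5 edges.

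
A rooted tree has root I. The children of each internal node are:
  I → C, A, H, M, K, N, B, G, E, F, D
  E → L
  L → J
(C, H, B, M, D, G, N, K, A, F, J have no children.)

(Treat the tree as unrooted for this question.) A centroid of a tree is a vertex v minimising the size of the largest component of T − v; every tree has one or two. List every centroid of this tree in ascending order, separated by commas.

I

Delete I: the remaining components have sizes 3, 1, 1, 1, 1, 1, 1, 1, 1, 1, 1. Max 3 ≤ 7, so I is a centroid.
Every other node leaves some component of size > 7, so the centroid is unique.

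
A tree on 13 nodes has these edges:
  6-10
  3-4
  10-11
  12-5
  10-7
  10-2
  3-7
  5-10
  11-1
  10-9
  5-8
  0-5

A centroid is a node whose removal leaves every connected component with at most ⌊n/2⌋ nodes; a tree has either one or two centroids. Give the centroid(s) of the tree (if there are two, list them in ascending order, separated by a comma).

Removing 10 splits the tree into components of sizes 4, 3, 2, 1, 1, 1; the largest is 4 ≤ ⌊13/2⌋ = 6.
Every other node leaves some component of size > 6, so the centroid is unique.

10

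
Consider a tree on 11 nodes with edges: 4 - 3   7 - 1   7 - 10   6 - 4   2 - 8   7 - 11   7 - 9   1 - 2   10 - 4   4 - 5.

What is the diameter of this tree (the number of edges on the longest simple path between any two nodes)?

6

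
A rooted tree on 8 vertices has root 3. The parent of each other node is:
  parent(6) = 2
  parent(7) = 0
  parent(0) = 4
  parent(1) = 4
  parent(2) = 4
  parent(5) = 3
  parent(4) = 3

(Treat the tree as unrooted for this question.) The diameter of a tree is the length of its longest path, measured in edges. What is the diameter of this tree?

A longest path is 7-0-4-3-5, with 4 edges.

4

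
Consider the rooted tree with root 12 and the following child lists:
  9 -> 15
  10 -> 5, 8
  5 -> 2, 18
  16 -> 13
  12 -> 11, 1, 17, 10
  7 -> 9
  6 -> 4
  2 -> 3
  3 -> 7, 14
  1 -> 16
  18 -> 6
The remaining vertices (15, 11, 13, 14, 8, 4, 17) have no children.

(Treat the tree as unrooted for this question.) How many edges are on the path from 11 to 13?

Walking from 11: 11–12–1–16–13. Length 4.

4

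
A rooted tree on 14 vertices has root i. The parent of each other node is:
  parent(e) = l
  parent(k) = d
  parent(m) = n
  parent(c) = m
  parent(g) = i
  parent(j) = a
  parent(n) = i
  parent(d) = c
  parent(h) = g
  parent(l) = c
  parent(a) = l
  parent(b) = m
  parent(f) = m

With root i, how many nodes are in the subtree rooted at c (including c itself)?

c's subtree: {c, d, l, k, e, a, j}, size 7.

7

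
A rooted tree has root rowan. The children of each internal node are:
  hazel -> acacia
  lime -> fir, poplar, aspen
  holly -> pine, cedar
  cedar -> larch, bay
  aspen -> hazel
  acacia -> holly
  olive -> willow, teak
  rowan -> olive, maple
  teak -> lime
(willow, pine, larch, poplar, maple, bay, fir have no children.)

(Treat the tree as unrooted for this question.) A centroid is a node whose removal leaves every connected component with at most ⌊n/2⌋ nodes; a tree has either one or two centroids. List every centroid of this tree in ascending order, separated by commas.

aspen, lime

Delete lime: the remaining components have sizes 8, 5, 1, 1. Max 8 ≤ 8, so lime is a centroid.
Its neighbour aspen also leaves a largest component of size 8, so both are centroids.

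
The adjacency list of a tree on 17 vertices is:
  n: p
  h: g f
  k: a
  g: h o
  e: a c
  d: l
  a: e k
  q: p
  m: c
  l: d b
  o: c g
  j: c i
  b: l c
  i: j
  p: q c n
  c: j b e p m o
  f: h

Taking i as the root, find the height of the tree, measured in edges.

f sits deepest: i – j – c – o – g – h – f — 6 edges from the root.

6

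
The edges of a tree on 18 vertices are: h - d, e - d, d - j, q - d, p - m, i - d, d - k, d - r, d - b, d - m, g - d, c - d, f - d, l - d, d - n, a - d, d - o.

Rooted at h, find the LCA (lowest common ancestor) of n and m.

d

Ancestors of n (toward the root): n, d, h.
Ancestors of m: m, d, h.
The deepest node appearing in both lists is d.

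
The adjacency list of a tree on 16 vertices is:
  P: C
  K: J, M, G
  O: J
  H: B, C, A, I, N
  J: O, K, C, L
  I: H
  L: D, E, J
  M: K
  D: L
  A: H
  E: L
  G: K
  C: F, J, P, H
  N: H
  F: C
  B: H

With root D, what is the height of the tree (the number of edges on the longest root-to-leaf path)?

The longest root-to-leaf path is D – L – J – C – H – I (5 edges).

5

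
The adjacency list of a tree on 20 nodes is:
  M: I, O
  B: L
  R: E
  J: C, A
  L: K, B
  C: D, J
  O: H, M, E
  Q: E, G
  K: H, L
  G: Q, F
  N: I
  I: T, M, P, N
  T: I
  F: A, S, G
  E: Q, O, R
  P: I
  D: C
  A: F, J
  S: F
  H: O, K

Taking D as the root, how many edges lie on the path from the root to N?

11

Climbing from N to the root: N–I–M–O–E–Q–G–F–A–J–C–D. That's 11 steps.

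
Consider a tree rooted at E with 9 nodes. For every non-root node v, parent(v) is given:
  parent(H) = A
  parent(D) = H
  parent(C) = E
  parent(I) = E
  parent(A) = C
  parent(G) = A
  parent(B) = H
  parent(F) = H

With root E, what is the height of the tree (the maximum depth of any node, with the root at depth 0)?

The longest root-to-leaf path is E-C-A-H-F (4 edges).

4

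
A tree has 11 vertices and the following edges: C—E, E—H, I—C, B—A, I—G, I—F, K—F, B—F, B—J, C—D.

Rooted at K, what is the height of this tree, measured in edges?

A deepest node is H, reached by K–F–I–C–E–H.
That path has 5 edges, so the height is 5.

5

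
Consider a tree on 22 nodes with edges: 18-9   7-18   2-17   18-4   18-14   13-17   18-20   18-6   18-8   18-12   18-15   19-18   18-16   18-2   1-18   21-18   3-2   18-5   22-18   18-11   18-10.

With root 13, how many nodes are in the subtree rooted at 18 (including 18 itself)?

18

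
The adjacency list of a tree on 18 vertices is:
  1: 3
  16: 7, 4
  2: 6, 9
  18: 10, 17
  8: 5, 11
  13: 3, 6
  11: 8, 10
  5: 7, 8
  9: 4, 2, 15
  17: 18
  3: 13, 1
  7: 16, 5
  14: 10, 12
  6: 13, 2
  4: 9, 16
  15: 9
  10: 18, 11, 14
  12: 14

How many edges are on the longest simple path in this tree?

A longest path is 1 - 3 - 13 - 6 - 2 - 9 - 4 - 16 - 7 - 5 - 8 - 11 - 10 - 14 - 12, with 14 edges.

14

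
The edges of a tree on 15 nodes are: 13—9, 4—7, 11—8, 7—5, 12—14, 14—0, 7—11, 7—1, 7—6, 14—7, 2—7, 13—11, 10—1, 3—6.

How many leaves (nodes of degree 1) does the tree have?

Exactly 9 nodes have a single neighbour: 0, 2, 3, 4, 5, 8, 9, 10, 12.

9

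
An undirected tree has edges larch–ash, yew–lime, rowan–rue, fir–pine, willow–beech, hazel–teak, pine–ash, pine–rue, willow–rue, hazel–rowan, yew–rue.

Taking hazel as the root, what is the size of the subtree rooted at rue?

9

Descendants of rue (including itself): rue, pine, yew, willow, ash, fir, lime, beech, larch. That's 9.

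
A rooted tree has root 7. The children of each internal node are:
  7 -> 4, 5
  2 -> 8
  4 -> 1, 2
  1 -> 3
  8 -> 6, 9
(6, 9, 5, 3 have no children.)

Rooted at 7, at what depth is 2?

Path from 7 to 2: 7 → 4 → 2, which has 2 edges.

2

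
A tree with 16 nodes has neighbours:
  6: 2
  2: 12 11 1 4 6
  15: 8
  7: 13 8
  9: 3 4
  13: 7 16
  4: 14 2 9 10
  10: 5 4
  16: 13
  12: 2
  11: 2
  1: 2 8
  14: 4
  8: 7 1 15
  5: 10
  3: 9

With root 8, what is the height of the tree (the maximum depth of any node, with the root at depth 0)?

5

5 sits deepest: 8 – 1 – 2 – 4 – 10 – 5 — 5 edges from the root.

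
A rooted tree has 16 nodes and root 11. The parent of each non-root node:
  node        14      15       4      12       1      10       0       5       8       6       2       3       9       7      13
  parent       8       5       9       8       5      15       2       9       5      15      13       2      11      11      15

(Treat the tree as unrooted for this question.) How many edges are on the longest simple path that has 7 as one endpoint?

7

A farthest node from 7 is 0 (3 also at distance 7).
The path 7–11–9–5–15–13–2–0 has 7 edges.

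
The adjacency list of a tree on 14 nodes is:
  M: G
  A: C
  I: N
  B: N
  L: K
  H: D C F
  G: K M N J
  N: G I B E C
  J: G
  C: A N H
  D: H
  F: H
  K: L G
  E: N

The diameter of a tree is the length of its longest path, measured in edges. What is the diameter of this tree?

A longest path is L–K–G–N–C–H–F, with 6 edges.

6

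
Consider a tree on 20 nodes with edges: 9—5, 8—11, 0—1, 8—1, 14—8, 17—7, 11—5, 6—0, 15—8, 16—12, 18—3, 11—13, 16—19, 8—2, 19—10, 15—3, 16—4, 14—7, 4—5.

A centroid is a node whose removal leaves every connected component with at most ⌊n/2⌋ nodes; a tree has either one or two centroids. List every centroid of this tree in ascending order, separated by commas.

If 8 is removed the pieces have sizes 9, 3, 3, 3, 1, all ≤ ⌊20/2⌋ = 10.
Every other node leaves some component of size > 10, so the centroid is unique.

8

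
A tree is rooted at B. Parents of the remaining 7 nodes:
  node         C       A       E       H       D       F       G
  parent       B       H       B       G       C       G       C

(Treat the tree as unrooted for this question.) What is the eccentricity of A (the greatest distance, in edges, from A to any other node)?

Distances from A peak at 5, attained at E.
A–H–G–C–B–E

5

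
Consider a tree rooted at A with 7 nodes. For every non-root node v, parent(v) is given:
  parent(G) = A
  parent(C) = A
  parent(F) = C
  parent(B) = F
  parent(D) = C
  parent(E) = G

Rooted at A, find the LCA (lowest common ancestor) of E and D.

A

E's ancestor chain is E, G, A and D's is D, C, A; they first meet at A.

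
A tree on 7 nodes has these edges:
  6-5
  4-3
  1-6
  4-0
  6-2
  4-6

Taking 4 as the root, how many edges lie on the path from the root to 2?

2

Path from 4 to 2: 4 → 6 → 2, which has 2 edges.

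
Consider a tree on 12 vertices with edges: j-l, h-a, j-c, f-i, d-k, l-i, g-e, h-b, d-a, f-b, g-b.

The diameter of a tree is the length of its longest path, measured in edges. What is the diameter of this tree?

BFS from k reaches c last, at distance 9; BFS from c confirms no node is farther.
Path: k – d – a – h – b – f – i – l – j – c.

9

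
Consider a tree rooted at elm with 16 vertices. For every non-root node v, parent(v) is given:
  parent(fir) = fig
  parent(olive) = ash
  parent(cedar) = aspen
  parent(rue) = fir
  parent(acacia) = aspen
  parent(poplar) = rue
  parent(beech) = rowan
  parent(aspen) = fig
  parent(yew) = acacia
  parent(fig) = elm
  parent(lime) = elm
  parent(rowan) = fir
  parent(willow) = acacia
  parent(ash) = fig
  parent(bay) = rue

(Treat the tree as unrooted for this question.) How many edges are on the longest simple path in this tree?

6

A longest path is beech-rowan-fir-fig-aspen-acacia-willow, with 6 edges.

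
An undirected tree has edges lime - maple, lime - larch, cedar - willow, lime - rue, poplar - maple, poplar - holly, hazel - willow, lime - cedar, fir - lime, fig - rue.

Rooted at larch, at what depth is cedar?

2

Climbing from cedar to the root: cedar – lime – larch. That's 2 steps.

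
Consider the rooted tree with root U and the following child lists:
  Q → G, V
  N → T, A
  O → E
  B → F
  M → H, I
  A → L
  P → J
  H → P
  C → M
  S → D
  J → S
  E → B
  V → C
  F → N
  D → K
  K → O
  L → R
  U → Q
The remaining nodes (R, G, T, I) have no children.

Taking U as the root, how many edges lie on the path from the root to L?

Climbing from L to the root: L → A → N → F → B → E → O → K → D → S → J → P → H → M → C → V → Q → U. That's 17 steps.

17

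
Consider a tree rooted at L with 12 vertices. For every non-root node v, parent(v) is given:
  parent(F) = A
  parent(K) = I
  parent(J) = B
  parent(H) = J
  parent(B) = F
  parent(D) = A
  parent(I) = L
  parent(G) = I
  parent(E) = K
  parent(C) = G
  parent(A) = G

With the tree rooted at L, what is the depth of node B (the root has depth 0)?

5

L – I – G – A – F – B — 5 edges.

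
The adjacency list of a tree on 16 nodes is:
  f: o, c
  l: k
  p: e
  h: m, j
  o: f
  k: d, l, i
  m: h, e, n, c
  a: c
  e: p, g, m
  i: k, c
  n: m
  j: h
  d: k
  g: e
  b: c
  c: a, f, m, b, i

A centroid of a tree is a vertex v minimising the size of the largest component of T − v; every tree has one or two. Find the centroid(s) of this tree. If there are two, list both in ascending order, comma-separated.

c

Delete c: the remaining components have sizes 7, 4, 2, 1, 1. Max 7 ≤ 8, so c is a centroid.
Every other node leaves some component of size > 8, so the centroid is unique.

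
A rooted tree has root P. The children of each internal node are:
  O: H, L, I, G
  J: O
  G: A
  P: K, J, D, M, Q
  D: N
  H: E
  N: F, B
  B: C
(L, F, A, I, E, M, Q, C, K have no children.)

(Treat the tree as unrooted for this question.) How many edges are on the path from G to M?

4

Walking from G: G – O – J – P – M. Length 4.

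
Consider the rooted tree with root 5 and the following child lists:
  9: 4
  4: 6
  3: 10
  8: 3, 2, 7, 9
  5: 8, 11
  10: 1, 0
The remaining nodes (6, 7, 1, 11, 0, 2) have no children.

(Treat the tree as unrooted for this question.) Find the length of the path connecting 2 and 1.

4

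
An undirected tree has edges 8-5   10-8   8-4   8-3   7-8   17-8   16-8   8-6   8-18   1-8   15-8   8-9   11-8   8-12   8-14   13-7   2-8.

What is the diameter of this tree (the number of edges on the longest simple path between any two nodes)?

3

A longest path is 13–7–8–14, with 3 edges.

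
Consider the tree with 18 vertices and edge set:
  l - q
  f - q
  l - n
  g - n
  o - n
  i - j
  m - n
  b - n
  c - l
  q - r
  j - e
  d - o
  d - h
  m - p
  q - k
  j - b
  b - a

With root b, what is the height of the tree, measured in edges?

r sits deepest: b–n–l–q–r — 4 edges from the root.

4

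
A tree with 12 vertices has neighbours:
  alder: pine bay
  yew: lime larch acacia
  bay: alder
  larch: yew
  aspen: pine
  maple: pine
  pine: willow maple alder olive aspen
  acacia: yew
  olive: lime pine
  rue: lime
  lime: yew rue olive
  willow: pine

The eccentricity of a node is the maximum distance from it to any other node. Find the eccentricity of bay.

Distances from bay peak at 6, attained at acacia (larch also at distance 6).
bay – alder – pine – olive – lime – yew – acacia

6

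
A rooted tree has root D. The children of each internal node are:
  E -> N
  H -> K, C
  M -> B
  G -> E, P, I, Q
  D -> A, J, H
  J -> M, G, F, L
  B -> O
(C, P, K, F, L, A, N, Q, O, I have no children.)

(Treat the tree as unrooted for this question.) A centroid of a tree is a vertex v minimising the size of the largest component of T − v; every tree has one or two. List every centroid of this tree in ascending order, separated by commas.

J

Removing J splits the tree into components of sizes 6, 5, 3, 1, 1; the largest is 6 ≤ ⌊17/2⌋ = 8.
No neighbour of J does as well, so J is the unique centroid.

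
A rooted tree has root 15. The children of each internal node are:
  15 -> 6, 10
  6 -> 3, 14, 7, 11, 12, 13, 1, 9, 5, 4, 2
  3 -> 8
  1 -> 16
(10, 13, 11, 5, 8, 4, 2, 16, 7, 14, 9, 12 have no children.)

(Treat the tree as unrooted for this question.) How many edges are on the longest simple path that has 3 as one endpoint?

Distances from 3 peak at 3, attained at 10 (16 also at distance 3).
3-6-15-10

3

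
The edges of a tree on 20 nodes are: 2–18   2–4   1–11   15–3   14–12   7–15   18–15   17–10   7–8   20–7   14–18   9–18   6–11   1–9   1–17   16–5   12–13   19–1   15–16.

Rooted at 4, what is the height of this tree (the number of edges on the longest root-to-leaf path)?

A deepest node is 10, reached by 4 – 2 – 18 – 9 – 1 – 17 – 10.
That path has 6 edges, so the height is 6.

6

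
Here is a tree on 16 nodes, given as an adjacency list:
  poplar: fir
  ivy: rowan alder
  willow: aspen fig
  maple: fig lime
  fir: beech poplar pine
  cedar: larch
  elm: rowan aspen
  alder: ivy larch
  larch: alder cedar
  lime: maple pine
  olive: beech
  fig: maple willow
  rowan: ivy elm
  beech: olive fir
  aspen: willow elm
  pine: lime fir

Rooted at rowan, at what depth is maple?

rowan – elm – aspen – willow – fig – maple — 5 edges.

5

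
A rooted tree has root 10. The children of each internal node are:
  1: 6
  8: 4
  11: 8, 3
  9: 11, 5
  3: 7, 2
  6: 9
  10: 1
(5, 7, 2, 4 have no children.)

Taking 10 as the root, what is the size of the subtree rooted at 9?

The subtree rooted at 9 contains: 9, 11, 5, 3, 8, 7, 2, 4 — 8 nodes.

8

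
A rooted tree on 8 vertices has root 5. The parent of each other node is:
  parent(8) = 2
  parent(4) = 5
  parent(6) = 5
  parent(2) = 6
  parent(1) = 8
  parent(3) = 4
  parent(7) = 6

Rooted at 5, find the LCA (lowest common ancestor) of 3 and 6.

5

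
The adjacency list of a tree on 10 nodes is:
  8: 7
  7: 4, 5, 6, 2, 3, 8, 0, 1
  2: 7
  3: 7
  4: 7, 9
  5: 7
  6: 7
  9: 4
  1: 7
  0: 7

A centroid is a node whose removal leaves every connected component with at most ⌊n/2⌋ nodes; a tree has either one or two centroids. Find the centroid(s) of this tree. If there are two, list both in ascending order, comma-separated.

If 7 is removed the pieces have sizes 2, 1, 1, 1, 1, 1, 1, 1, all ≤ ⌊10/2⌋ = 5.
Every other node leaves some component of size > 5, so the centroid is unique.

7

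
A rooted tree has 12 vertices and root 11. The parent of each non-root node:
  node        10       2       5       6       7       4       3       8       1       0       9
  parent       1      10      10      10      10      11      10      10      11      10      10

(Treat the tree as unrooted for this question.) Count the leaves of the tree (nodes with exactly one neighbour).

9

Exactly 9 nodes have a single neighbour: 0, 2, 3, 4, 5, 6, 7, 8, 9.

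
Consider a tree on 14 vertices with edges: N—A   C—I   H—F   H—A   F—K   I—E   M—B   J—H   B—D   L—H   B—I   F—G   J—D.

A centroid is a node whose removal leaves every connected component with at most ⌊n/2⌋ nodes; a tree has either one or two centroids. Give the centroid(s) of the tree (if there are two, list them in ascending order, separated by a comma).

H, J

Removing J splits the tree into components of sizes 7, 6; the largest is 7 ≤ ⌊14/2⌋ = 7.
H is adjacent to J and is also a centroid (the largest component after removing it is likewise 7).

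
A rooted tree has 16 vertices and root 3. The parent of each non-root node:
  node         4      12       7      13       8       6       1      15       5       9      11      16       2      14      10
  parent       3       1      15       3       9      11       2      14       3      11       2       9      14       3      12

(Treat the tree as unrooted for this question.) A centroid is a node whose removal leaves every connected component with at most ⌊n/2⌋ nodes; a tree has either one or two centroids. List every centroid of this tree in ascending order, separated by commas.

2

Removing 2 splits the tree into components of sizes 7, 5, 3; the largest is 7 ≤ ⌊16/2⌋ = 8.
Every other node leaves some component of size > 8, so the centroid is unique.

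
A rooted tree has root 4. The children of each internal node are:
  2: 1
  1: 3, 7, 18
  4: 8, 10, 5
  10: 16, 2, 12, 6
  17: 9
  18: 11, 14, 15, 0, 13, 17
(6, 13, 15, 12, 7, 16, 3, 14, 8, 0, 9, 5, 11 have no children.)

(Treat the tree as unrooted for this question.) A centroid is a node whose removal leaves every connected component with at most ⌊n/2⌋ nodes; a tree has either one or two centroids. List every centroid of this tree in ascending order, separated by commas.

Delete 1: the remaining components have sizes 8, 8, 1, 1. Max 8 ≤ 9, so 1 is a centroid.
Every other node leaves some component of size > 9, so the centroid is unique.

1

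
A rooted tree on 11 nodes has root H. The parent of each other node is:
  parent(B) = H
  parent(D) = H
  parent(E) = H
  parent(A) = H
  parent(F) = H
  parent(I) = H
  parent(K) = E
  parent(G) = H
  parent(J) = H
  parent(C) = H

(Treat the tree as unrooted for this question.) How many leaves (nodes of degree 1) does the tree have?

9

Degree-1 nodes: A, B, C, D, F, G, I, J, K — 9 of them.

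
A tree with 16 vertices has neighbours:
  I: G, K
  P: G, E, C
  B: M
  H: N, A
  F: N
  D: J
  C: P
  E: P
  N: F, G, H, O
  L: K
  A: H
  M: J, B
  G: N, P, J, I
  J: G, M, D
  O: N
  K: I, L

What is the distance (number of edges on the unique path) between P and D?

The path is P – G – J – D, which has 3 edges.

3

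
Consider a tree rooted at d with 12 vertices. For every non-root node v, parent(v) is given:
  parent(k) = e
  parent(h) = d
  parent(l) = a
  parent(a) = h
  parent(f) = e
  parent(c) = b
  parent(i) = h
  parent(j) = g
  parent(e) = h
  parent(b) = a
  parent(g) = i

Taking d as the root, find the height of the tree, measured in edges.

4

c sits deepest: d → h → a → b → c — 4 edges from the root.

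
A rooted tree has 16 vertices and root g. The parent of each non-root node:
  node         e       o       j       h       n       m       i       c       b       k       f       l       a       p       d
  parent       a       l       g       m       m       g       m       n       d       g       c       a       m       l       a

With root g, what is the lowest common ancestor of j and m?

Path j→root: j g; path m→root: m g.
First common node: g.

g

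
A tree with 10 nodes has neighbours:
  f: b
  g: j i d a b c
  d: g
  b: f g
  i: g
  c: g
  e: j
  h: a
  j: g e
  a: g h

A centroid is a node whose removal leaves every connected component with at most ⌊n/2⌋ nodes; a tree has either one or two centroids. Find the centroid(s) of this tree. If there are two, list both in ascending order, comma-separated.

g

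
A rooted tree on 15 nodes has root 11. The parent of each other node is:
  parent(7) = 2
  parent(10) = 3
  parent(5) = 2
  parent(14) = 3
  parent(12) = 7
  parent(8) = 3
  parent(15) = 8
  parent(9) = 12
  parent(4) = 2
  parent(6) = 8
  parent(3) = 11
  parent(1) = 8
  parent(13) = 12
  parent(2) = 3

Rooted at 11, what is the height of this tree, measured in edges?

5

13 sits deepest: 11–3–2–7–12–13 — 5 edges from the root.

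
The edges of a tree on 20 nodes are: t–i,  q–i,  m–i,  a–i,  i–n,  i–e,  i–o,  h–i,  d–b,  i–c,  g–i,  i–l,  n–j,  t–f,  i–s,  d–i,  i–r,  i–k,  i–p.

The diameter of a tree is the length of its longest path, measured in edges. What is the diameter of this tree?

Starting from b, a farthest node is j at distance 4.
One longest path: b–d–i–n–j.
So the diameter is 4.

4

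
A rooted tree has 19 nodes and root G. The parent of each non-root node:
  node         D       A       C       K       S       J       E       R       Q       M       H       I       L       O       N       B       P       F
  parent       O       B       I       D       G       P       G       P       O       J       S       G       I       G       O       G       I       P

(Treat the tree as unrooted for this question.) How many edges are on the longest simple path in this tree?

A longest path is M–J–P–I–G–O–D–K, with 7 edges.

7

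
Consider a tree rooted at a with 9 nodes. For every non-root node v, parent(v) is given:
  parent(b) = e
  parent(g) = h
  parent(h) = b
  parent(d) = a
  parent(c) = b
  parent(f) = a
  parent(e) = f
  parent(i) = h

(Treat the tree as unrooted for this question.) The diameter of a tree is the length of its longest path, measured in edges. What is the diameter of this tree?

Starting from g, a farthest node is d at distance 6.
One longest path: g-h-b-e-f-a-d.
So the diameter is 6.

6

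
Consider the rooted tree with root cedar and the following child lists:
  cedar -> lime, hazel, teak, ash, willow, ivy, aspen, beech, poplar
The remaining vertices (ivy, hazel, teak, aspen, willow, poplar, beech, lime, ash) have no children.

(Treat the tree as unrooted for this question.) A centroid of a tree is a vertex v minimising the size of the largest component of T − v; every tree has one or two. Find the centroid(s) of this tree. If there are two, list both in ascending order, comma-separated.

Removing cedar splits the tree into components of sizes 1, 1, 1, 1, 1, 1, 1, 1, 1; the largest is 1 ≤ ⌊10/2⌋ = 5.
No neighbour of cedar does as well, so cedar is the unique centroid.

cedar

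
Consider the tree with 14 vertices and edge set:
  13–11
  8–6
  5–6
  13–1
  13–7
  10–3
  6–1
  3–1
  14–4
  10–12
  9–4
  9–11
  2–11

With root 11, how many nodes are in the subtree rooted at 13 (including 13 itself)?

9

The subtree rooted at 13 contains: 13, 1, 7, 3, 6, 10, 8, 5, 12 — 9 nodes.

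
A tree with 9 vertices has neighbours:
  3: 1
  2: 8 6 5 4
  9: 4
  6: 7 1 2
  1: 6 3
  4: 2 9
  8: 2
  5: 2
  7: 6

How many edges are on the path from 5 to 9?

3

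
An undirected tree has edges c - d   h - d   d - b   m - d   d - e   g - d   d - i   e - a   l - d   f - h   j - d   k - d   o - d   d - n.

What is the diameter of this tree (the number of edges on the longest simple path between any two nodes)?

4

A longest path is a-e-d-h-f, with 4 edges.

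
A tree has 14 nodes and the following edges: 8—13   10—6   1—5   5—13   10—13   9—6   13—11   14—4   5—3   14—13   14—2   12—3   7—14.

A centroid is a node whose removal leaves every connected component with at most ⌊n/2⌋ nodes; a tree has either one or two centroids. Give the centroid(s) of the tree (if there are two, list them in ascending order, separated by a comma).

13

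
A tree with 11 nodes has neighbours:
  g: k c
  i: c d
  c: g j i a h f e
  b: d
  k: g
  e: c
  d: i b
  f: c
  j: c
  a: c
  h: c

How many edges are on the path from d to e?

The path is d–i–c–e, which has 3 edges.

3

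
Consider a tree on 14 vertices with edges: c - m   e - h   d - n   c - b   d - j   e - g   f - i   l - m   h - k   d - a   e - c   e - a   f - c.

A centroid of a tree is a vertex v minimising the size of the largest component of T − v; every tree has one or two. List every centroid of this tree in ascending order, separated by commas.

Removing e splits the tree into components of sizes 6, 4, 2, 1; the largest is 6 ≤ ⌊14/2⌋ = 7.
Every other node leaves some component of size > 7, so the centroid is unique.

e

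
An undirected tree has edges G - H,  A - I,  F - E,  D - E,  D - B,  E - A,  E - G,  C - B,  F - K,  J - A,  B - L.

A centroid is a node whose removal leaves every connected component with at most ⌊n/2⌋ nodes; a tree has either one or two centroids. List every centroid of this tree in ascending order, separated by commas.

E

Removing E splits the tree into components of sizes 4, 3, 2, 2; the largest is 4 ≤ ⌊12/2⌋ = 6.
Every other node leaves some component of size > 6, so the centroid is unique.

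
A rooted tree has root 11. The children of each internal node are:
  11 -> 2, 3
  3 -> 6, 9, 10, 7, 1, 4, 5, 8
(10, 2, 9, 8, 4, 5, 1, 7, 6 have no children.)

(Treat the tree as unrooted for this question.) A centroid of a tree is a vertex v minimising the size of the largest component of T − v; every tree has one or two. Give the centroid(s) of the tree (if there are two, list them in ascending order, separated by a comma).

3

Removing 3 splits the tree into components of sizes 2, 1, 1, 1, 1, 1, 1, 1, 1; the largest is 2 ≤ ⌊11/2⌋ = 5.
No neighbour of 3 does as well, so 3 is the unique centroid.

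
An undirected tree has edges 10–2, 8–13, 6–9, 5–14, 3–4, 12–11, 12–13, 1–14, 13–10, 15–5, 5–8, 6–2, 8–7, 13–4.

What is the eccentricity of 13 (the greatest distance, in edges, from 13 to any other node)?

4

A farthest node from 13 is 9 (1 also at distance 4).
The path 13-10-2-6-9 has 4 edges.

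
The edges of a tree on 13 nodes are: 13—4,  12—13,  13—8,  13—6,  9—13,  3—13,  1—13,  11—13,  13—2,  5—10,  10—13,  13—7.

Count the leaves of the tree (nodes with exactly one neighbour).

11

The leaves are 1, 2, 3, 4, 5, 6, 7, 8, 9, 11, 12.
That is 11 leaves.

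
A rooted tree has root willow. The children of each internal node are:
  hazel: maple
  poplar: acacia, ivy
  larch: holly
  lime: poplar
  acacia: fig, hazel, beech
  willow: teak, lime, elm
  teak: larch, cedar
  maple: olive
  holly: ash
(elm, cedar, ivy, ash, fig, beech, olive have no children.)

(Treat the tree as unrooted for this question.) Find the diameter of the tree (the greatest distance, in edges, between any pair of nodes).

10

A longest path is ash – holly – larch – teak – willow – lime – poplar – acacia – hazel – maple – olive, with 10 edges.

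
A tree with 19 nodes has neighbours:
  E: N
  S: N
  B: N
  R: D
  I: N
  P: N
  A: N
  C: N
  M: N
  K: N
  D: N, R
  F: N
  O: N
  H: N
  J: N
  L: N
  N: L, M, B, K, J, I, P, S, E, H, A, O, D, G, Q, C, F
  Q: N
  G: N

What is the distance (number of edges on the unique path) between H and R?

3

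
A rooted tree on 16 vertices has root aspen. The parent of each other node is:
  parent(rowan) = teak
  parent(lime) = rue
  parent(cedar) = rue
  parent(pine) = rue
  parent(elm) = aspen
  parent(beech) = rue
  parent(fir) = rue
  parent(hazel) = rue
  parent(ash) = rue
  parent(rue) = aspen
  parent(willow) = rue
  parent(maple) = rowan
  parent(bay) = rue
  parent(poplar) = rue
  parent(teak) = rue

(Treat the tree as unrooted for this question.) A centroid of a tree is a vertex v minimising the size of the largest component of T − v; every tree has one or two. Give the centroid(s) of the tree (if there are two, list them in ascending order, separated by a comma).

If rue is removed the pieces have sizes 3, 2, 1, 1, 1, 1, 1, 1, 1, 1, 1, 1, all ≤ ⌊16/2⌋ = 8.
Every other node leaves some component of size > 8, so the centroid is unique.

rue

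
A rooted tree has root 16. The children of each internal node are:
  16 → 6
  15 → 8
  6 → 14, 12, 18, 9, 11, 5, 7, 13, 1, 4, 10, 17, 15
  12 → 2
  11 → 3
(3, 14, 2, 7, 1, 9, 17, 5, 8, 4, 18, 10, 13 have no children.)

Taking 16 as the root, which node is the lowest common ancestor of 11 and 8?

Ancestors of 11 (toward the root): 11, 6, 16.
Ancestors of 8: 8, 15, 6, 16.
The deepest node appearing in both lists is 6.

6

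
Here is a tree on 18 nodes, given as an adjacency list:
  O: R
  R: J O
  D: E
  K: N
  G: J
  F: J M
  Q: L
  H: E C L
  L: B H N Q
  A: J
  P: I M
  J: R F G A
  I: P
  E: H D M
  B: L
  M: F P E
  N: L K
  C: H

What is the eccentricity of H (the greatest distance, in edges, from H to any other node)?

6

Distances from H peak at 6, attained at O.
H–E–M–F–J–R–O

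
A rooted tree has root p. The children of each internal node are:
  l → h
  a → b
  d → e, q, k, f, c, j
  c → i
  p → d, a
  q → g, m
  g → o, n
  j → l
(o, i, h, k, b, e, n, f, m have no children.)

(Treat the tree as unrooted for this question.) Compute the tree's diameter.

6

A longest path is b–a–p–d–q–g–o, with 6 edges.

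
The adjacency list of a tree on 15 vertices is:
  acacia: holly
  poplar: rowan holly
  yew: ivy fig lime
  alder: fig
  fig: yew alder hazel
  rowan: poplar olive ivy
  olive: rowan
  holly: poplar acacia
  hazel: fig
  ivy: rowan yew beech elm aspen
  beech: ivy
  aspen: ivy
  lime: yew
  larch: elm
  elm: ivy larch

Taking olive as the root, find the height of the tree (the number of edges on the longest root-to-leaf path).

hazel sits deepest: olive-rowan-ivy-yew-fig-hazel — 5 edges from the root.

5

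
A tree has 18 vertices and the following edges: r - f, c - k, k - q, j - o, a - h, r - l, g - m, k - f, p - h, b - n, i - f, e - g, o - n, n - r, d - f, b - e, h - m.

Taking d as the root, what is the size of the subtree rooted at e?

e's subtree: {e, g, m, h, a, p}, size 6.

6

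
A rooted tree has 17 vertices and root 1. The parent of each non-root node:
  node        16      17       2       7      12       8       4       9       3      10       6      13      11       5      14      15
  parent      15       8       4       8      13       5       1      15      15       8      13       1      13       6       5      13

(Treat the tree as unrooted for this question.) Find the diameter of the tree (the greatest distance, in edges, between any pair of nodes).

7

Starting from 2, a farthest node is 10 at distance 7.
One longest path: 2 - 4 - 1 - 13 - 6 - 5 - 8 - 10.
So the diameter is 7.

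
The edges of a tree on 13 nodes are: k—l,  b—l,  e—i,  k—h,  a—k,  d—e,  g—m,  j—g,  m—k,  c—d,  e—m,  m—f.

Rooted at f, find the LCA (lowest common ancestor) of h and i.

m

Ancestors of h (toward the root): h, k, m, f.
Ancestors of i: i, e, m, f.
The deepest node appearing in both lists is m.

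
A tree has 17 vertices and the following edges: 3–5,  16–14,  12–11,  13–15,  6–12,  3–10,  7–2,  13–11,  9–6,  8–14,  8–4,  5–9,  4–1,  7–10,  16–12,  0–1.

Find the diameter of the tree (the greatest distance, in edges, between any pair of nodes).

13

BFS from 2 reaches 0 last, at distance 13; BFS from 0 confirms no node is farther.
Path: 2–7–10–3–5–9–6–12–16–14–8–4–1–0.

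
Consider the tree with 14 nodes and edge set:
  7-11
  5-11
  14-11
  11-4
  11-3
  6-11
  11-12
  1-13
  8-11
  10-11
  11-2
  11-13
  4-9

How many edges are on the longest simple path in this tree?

4

Starting from 9, a farthest node is 1 at distance 4.
One longest path: 9-4-11-13-1.
So the diameter is 4.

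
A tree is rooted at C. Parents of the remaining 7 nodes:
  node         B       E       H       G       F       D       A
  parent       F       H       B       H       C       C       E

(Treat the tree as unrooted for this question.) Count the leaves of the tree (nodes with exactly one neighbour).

Exactly 3 nodes have a single neighbour: A, D, G.

3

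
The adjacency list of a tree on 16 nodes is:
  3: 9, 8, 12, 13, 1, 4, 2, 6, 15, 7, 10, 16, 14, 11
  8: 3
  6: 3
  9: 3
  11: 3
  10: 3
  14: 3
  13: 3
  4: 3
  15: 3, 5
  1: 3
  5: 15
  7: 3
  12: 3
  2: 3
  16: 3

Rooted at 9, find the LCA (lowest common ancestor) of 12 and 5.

12's ancestor chain is 12, 3, 9 and 5's is 5, 15, 3, 9; they first meet at 3.

3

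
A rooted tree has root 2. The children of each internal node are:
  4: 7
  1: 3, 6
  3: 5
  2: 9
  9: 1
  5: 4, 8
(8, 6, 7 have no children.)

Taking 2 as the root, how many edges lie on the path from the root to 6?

Path from 2 to 6: 2–9–1–6, which has 3 edges.

3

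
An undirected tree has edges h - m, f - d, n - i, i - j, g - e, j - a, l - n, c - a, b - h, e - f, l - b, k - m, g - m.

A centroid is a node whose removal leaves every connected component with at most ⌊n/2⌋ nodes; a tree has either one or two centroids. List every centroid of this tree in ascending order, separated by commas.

If h is removed the pieces have sizes 7, 6, all ≤ ⌊14/2⌋ = 7.
Its neighbour b also leaves a largest component of size 7, so both are centroids.

b, h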